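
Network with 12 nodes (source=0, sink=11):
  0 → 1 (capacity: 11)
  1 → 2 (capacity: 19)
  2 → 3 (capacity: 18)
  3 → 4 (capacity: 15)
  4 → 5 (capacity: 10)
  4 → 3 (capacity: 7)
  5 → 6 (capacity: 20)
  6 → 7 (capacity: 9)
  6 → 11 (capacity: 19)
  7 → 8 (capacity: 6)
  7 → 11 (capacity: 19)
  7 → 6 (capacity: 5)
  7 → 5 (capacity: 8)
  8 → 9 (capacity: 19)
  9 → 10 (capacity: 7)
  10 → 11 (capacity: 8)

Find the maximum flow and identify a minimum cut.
Max flow = 10, Min cut edges: (4,5)

Maximum flow: 10
Minimum cut: (4,5)
Partition: S = [0, 1, 2, 3, 4], T = [5, 6, 7, 8, 9, 10, 11]

Max-flow min-cut theorem verified: both equal 10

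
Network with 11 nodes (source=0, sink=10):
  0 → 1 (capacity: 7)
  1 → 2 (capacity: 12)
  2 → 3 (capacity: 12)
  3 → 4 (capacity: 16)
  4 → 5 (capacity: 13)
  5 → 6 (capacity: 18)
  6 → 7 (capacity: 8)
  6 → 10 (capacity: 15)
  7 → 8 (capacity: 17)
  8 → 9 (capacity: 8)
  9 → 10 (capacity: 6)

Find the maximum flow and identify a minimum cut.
Max flow = 7, Min cut edges: (0,1)

Maximum flow: 7
Minimum cut: (0,1)
Partition: S = [0], T = [1, 2, 3, 4, 5, 6, 7, 8, 9, 10]

Max-flow min-cut theorem verified: both equal 7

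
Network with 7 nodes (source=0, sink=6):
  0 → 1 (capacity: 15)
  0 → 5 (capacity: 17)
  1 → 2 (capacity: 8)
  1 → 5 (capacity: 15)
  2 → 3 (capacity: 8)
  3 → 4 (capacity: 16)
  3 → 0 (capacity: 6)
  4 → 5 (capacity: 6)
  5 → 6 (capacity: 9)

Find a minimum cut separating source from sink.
Min cut value = 9, edges: (5,6)

Min cut value: 9
Partition: S = [0, 1, 2, 3, 4, 5], T = [6]
Cut edges: (5,6)

By max-flow min-cut theorem, max flow = min cut = 9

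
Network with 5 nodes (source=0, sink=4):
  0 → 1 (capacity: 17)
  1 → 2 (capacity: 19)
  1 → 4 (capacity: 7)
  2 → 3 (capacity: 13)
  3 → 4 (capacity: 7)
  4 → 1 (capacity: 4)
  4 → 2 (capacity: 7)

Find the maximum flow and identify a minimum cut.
Max flow = 14, Min cut edges: (1,4), (3,4)

Maximum flow: 14
Minimum cut: (1,4), (3,4)
Partition: S = [0, 1, 2, 3], T = [4]

Max-flow min-cut theorem verified: both equal 14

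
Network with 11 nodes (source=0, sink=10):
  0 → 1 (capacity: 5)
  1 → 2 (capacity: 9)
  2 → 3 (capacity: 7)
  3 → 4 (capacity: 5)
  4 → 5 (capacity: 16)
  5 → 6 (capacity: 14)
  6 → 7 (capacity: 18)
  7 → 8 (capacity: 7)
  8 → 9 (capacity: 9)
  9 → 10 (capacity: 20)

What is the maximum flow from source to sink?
Maximum flow = 5

Max flow: 5

Flow assignment:
  0 → 1: 5/5
  1 → 2: 5/9
  2 → 3: 5/7
  3 → 4: 5/5
  4 → 5: 5/16
  5 → 6: 5/14
  6 → 7: 5/18
  7 → 8: 5/7
  8 → 9: 5/9
  9 → 10: 5/20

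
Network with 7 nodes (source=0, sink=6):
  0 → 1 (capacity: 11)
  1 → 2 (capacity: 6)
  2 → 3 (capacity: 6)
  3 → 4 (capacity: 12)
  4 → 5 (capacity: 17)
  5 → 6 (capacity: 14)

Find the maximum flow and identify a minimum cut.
Max flow = 6, Min cut edges: (2,3)

Maximum flow: 6
Minimum cut: (2,3)
Partition: S = [0, 1, 2], T = [3, 4, 5, 6]

Max-flow min-cut theorem verified: both equal 6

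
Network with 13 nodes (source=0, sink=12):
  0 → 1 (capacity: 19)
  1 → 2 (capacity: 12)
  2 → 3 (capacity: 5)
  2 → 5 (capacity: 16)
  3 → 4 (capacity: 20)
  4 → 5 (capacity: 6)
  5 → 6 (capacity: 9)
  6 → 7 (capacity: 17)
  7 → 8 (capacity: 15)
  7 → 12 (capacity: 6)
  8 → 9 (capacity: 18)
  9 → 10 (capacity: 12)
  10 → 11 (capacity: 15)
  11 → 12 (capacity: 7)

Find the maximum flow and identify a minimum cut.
Max flow = 9, Min cut edges: (5,6)

Maximum flow: 9
Minimum cut: (5,6)
Partition: S = [0, 1, 2, 3, 4, 5], T = [6, 7, 8, 9, 10, 11, 12]

Max-flow min-cut theorem verified: both equal 9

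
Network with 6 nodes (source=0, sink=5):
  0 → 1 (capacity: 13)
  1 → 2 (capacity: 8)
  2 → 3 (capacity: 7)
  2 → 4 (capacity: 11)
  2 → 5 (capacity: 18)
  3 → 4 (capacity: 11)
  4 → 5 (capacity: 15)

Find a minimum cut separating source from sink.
Min cut value = 8, edges: (1,2)

Min cut value: 8
Partition: S = [0, 1], T = [2, 3, 4, 5]
Cut edges: (1,2)

By max-flow min-cut theorem, max flow = min cut = 8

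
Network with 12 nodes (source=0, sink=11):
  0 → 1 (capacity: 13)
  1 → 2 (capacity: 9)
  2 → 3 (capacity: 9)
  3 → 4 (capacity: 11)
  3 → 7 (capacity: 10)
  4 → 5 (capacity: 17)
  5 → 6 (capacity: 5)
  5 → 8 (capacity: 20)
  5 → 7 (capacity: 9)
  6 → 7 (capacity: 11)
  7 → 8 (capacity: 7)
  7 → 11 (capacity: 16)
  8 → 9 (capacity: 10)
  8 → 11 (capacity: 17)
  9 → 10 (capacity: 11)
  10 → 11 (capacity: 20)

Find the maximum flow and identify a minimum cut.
Max flow = 9, Min cut edges: (2,3)

Maximum flow: 9
Minimum cut: (2,3)
Partition: S = [0, 1, 2], T = [3, 4, 5, 6, 7, 8, 9, 10, 11]

Max-flow min-cut theorem verified: both equal 9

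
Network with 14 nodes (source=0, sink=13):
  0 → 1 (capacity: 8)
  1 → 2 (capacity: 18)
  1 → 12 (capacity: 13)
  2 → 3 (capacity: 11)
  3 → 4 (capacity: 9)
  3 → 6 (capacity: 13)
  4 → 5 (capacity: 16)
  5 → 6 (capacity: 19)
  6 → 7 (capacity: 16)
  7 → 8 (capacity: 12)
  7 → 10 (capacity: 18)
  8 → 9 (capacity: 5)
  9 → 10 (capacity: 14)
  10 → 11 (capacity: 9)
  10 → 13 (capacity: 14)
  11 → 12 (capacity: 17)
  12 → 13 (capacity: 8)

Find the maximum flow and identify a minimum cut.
Max flow = 8, Min cut edges: (0,1)

Maximum flow: 8
Minimum cut: (0,1)
Partition: S = [0], T = [1, 2, 3, 4, 5, 6, 7, 8, 9, 10, 11, 12, 13]

Max-flow min-cut theorem verified: both equal 8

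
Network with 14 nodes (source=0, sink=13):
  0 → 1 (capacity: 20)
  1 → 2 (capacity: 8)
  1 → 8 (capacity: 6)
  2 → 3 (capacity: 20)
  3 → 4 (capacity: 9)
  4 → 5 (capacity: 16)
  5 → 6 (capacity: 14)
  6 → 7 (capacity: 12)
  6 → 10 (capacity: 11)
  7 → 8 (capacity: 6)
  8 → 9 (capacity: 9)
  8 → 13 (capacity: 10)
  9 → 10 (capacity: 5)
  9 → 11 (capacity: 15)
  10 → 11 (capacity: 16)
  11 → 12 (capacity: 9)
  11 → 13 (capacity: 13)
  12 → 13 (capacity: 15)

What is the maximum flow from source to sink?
Maximum flow = 14

Max flow: 14

Flow assignment:
  0 → 1: 14/20
  1 → 2: 8/8
  1 → 8: 6/6
  2 → 3: 8/20
  3 → 4: 8/9
  4 → 5: 8/16
  5 → 6: 8/14
  6 → 7: 6/12
  6 → 10: 2/11
  7 → 8: 6/6
  8 → 9: 2/9
  8 → 13: 10/10
  9 → 11: 2/15
  10 → 11: 2/16
  11 → 13: 4/13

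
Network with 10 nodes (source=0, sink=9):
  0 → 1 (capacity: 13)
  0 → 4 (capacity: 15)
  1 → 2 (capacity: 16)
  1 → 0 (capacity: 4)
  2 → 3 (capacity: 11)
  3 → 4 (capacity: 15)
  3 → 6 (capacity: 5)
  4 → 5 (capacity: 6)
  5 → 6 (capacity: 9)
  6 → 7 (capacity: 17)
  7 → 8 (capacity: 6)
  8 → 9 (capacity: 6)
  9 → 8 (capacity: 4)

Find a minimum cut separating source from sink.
Min cut value = 6, edges: (8,9)

Min cut value: 6
Partition: S = [0, 1, 2, 3, 4, 5, 6, 7, 8], T = [9]
Cut edges: (8,9)

By max-flow min-cut theorem, max flow = min cut = 6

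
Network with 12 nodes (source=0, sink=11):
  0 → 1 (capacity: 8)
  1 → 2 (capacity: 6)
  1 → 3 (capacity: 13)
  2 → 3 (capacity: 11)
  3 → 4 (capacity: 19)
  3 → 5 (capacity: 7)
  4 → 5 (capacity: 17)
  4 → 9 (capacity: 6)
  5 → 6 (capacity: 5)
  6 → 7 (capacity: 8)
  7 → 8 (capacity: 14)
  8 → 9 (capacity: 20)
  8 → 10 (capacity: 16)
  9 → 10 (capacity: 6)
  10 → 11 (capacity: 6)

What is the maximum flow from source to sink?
Maximum flow = 6

Max flow: 6

Flow assignment:
  0 → 1: 6/8
  1 → 3: 6/13
  3 → 4: 6/19
  4 → 5: 2/17
  4 → 9: 4/6
  5 → 6: 2/5
  6 → 7: 2/8
  7 → 8: 2/14
  8 → 9: 2/20
  9 → 10: 6/6
  10 → 11: 6/6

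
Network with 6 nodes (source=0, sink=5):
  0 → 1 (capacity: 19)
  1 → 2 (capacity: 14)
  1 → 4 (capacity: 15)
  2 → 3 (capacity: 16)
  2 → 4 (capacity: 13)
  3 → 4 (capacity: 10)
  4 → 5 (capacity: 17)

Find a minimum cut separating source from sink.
Min cut value = 17, edges: (4,5)

Min cut value: 17
Partition: S = [0, 1, 2, 3, 4], T = [5]
Cut edges: (4,5)

By max-flow min-cut theorem, max flow = min cut = 17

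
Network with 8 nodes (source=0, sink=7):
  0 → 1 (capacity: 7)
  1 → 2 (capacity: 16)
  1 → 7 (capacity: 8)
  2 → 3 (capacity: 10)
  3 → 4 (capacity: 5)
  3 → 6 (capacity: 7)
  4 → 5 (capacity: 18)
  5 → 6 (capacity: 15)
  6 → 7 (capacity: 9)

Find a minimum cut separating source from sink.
Min cut value = 7, edges: (0,1)

Min cut value: 7
Partition: S = [0], T = [1, 2, 3, 4, 5, 6, 7]
Cut edges: (0,1)

By max-flow min-cut theorem, max flow = min cut = 7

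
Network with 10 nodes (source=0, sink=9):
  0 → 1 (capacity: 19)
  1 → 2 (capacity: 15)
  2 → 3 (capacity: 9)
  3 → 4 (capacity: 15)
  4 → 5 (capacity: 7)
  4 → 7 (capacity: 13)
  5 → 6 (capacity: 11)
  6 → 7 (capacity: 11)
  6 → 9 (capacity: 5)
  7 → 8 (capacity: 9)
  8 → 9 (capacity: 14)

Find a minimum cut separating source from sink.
Min cut value = 9, edges: (2,3)

Min cut value: 9
Partition: S = [0, 1, 2], T = [3, 4, 5, 6, 7, 8, 9]
Cut edges: (2,3)

By max-flow min-cut theorem, max flow = min cut = 9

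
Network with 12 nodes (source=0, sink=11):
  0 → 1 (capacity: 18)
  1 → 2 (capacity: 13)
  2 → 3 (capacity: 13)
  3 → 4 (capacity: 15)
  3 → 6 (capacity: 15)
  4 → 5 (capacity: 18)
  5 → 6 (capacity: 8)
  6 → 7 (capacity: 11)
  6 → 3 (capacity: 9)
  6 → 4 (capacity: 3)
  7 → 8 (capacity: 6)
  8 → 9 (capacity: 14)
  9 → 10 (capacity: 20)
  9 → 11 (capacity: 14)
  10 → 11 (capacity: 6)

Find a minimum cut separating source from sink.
Min cut value = 6, edges: (7,8)

Min cut value: 6
Partition: S = [0, 1, 2, 3, 4, 5, 6, 7], T = [8, 9, 10, 11]
Cut edges: (7,8)

By max-flow min-cut theorem, max flow = min cut = 6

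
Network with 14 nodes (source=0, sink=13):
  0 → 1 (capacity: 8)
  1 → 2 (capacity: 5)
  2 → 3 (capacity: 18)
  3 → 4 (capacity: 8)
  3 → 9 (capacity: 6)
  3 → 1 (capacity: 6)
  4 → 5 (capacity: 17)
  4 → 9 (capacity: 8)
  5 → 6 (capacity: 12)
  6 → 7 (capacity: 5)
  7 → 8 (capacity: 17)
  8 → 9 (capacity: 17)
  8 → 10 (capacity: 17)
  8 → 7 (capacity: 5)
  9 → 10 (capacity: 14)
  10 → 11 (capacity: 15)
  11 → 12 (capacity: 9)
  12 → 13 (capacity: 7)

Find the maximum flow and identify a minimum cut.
Max flow = 5, Min cut edges: (1,2)

Maximum flow: 5
Minimum cut: (1,2)
Partition: S = [0, 1], T = [2, 3, 4, 5, 6, 7, 8, 9, 10, 11, 12, 13]

Max-flow min-cut theorem verified: both equal 5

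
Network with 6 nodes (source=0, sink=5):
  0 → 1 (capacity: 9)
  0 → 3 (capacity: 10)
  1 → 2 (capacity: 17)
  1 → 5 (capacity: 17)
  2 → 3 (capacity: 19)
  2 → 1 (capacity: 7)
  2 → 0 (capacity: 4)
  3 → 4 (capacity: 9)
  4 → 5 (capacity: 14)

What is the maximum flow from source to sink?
Maximum flow = 18

Max flow: 18

Flow assignment:
  0 → 1: 9/9
  0 → 3: 9/10
  1 → 5: 9/17
  3 → 4: 9/9
  4 → 5: 9/14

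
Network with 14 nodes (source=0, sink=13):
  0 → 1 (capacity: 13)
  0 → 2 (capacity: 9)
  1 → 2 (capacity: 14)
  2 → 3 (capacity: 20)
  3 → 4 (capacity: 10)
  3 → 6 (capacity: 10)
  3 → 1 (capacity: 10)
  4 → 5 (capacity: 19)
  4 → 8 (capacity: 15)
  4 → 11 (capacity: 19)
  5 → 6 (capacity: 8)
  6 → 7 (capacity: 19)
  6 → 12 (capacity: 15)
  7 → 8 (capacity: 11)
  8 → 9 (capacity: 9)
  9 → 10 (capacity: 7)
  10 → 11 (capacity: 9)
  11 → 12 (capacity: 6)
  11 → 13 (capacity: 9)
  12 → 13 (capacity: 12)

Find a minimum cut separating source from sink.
Min cut value = 20, edges: (3,4), (3,6)

Min cut value: 20
Partition: S = [0, 1, 2, 3], T = [4, 5, 6, 7, 8, 9, 10, 11, 12, 13]
Cut edges: (3,4), (3,6)

By max-flow min-cut theorem, max flow = min cut = 20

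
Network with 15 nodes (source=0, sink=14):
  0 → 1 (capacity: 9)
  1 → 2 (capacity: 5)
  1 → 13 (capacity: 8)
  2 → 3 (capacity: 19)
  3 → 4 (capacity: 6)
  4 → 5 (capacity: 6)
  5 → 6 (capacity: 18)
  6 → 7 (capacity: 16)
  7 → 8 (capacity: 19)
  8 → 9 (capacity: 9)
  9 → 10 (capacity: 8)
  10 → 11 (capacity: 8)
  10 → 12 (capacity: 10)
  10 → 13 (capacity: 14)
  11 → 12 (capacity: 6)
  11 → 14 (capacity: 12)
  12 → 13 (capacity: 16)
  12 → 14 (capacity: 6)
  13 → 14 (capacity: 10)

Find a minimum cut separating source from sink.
Min cut value = 9, edges: (0,1)

Min cut value: 9
Partition: S = [0], T = [1, 2, 3, 4, 5, 6, 7, 8, 9, 10, 11, 12, 13, 14]
Cut edges: (0,1)

By max-flow min-cut theorem, max flow = min cut = 9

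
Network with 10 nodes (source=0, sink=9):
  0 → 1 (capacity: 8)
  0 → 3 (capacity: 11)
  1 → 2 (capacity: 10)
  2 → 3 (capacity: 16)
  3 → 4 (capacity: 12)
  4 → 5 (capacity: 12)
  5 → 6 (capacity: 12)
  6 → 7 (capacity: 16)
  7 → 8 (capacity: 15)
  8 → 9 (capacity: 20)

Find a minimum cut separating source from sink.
Min cut value = 12, edges: (5,6)

Min cut value: 12
Partition: S = [0, 1, 2, 3, 4, 5], T = [6, 7, 8, 9]
Cut edges: (5,6)

By max-flow min-cut theorem, max flow = min cut = 12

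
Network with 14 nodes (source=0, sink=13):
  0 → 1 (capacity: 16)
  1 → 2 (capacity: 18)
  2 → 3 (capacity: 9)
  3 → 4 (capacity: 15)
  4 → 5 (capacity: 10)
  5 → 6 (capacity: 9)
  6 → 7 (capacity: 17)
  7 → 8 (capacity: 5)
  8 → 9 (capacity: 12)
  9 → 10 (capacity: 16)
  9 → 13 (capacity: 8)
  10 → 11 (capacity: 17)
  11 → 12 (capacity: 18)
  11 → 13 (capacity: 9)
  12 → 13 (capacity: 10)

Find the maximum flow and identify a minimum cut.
Max flow = 5, Min cut edges: (7,8)

Maximum flow: 5
Minimum cut: (7,8)
Partition: S = [0, 1, 2, 3, 4, 5, 6, 7], T = [8, 9, 10, 11, 12, 13]

Max-flow min-cut theorem verified: both equal 5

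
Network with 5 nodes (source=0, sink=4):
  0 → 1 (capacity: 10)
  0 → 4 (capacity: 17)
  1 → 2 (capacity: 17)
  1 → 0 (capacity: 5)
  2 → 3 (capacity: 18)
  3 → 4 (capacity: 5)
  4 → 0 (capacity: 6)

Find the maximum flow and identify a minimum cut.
Max flow = 22, Min cut edges: (0,4), (3,4)

Maximum flow: 22
Minimum cut: (0,4), (3,4)
Partition: S = [0, 1, 2, 3], T = [4]

Max-flow min-cut theorem verified: both equal 22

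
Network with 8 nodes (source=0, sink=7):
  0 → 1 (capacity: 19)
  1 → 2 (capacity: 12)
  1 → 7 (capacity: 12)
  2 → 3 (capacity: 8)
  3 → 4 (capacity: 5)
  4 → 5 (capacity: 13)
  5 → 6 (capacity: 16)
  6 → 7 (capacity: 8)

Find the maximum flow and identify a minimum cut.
Max flow = 17, Min cut edges: (1,7), (3,4)

Maximum flow: 17
Minimum cut: (1,7), (3,4)
Partition: S = [0, 1, 2, 3], T = [4, 5, 6, 7]

Max-flow min-cut theorem verified: both equal 17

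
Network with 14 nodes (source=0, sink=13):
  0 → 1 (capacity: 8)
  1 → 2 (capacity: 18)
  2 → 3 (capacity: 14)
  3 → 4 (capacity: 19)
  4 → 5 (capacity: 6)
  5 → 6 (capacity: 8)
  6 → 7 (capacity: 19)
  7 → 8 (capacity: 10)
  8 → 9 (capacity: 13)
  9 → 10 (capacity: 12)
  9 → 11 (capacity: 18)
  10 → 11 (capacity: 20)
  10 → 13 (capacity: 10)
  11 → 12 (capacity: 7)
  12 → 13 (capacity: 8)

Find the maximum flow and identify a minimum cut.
Max flow = 6, Min cut edges: (4,5)

Maximum flow: 6
Minimum cut: (4,5)
Partition: S = [0, 1, 2, 3, 4], T = [5, 6, 7, 8, 9, 10, 11, 12, 13]

Max-flow min-cut theorem verified: both equal 6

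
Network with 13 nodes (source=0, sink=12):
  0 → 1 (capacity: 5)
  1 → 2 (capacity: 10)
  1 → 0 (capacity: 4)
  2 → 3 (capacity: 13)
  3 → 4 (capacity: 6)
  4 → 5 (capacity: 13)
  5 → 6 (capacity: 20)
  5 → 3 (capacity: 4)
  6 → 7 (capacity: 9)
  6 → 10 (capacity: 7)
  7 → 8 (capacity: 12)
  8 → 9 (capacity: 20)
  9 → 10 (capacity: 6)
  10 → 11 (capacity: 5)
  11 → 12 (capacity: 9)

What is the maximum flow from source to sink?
Maximum flow = 5

Max flow: 5

Flow assignment:
  0 → 1: 5/5
  1 → 2: 5/10
  2 → 3: 5/13
  3 → 4: 5/6
  4 → 5: 5/13
  5 → 6: 5/20
  6 → 10: 5/7
  10 → 11: 5/5
  11 → 12: 5/9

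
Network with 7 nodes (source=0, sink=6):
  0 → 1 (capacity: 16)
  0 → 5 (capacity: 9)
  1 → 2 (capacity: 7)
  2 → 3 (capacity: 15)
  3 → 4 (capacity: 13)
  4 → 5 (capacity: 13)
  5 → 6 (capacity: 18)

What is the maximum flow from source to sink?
Maximum flow = 16

Max flow: 16

Flow assignment:
  0 → 1: 7/16
  0 → 5: 9/9
  1 → 2: 7/7
  2 → 3: 7/15
  3 → 4: 7/13
  4 → 5: 7/13
  5 → 6: 16/18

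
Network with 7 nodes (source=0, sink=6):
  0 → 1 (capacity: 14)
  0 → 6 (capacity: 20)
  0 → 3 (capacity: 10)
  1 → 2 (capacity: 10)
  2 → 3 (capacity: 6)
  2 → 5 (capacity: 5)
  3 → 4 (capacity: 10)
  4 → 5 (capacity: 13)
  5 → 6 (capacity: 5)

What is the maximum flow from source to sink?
Maximum flow = 25

Max flow: 25

Flow assignment:
  0 → 1: 5/14
  0 → 6: 20/20
  1 → 2: 5/10
  2 → 5: 5/5
  5 → 6: 5/5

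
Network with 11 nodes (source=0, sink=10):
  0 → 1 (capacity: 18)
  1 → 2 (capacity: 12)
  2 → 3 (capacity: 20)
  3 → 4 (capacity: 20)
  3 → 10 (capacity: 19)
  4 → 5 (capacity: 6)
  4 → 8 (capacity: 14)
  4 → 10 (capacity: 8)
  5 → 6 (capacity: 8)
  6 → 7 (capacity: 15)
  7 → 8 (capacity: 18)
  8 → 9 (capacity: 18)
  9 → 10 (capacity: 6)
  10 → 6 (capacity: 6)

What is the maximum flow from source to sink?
Maximum flow = 12

Max flow: 12

Flow assignment:
  0 → 1: 12/18
  1 → 2: 12/12
  2 → 3: 12/20
  3 → 10: 12/19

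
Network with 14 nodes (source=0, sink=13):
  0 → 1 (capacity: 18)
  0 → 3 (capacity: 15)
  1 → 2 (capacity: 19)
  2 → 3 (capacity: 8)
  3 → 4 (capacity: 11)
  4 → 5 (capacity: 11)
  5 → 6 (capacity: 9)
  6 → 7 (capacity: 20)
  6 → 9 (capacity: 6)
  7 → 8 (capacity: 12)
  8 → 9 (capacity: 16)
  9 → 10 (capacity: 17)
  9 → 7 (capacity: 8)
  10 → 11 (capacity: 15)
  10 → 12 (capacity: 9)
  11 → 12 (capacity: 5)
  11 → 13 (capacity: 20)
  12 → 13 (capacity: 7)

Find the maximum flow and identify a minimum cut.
Max flow = 9, Min cut edges: (5,6)

Maximum flow: 9
Minimum cut: (5,6)
Partition: S = [0, 1, 2, 3, 4, 5], T = [6, 7, 8, 9, 10, 11, 12, 13]

Max-flow min-cut theorem verified: both equal 9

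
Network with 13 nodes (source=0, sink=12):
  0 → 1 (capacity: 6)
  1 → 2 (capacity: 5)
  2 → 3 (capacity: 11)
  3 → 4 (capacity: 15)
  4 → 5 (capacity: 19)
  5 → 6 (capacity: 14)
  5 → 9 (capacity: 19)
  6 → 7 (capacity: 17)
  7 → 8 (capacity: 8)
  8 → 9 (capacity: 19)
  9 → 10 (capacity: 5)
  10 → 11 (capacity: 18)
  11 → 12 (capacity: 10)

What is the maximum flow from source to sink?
Maximum flow = 5

Max flow: 5

Flow assignment:
  0 → 1: 5/6
  1 → 2: 5/5
  2 → 3: 5/11
  3 → 4: 5/15
  4 → 5: 5/19
  5 → 9: 5/19
  9 → 10: 5/5
  10 → 11: 5/18
  11 → 12: 5/10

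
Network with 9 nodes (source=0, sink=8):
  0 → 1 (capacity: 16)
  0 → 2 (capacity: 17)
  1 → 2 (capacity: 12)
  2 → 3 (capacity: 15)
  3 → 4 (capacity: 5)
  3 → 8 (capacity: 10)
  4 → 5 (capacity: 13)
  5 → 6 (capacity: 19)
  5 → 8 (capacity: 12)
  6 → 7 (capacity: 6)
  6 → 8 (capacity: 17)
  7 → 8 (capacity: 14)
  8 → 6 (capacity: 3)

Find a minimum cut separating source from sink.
Min cut value = 15, edges: (3,4), (3,8)

Min cut value: 15
Partition: S = [0, 1, 2, 3], T = [4, 5, 6, 7, 8]
Cut edges: (3,4), (3,8)

By max-flow min-cut theorem, max flow = min cut = 15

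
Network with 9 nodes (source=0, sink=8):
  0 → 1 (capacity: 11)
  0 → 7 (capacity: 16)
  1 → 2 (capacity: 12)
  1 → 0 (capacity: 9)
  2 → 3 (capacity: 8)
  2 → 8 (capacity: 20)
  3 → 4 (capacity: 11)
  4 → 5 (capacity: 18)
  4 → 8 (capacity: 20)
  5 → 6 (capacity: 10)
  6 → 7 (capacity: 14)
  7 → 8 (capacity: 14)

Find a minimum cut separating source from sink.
Min cut value = 25, edges: (0,1), (7,8)

Min cut value: 25
Partition: S = [0, 5, 6, 7], T = [1, 2, 3, 4, 8]
Cut edges: (0,1), (7,8)

By max-flow min-cut theorem, max flow = min cut = 25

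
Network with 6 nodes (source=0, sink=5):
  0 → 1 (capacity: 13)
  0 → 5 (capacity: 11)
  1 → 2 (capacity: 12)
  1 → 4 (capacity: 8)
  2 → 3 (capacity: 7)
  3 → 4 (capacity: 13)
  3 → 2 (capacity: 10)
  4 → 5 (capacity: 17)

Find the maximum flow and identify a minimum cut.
Max flow = 24, Min cut edges: (0,1), (0,5)

Maximum flow: 24
Minimum cut: (0,1), (0,5)
Partition: S = [0], T = [1, 2, 3, 4, 5]

Max-flow min-cut theorem verified: both equal 24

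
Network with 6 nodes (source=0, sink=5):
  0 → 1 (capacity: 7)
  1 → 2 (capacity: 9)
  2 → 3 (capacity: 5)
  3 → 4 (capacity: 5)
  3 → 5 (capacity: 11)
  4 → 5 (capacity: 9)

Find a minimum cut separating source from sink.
Min cut value = 5, edges: (2,3)

Min cut value: 5
Partition: S = [0, 1, 2], T = [3, 4, 5]
Cut edges: (2,3)

By max-flow min-cut theorem, max flow = min cut = 5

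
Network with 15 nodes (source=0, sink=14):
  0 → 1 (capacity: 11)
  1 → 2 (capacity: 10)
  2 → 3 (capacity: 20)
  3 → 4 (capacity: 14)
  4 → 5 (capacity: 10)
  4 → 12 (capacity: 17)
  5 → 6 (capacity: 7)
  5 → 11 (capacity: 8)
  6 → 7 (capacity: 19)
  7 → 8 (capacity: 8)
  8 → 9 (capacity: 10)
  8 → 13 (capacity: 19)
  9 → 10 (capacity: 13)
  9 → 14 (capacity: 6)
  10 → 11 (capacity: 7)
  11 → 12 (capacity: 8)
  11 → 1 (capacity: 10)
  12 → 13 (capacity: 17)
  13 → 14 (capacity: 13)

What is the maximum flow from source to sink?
Maximum flow = 10

Max flow: 10

Flow assignment:
  0 → 1: 10/11
  1 → 2: 10/10
  2 → 3: 10/20
  3 → 4: 10/14
  4 → 12: 10/17
  12 → 13: 10/17
  13 → 14: 10/13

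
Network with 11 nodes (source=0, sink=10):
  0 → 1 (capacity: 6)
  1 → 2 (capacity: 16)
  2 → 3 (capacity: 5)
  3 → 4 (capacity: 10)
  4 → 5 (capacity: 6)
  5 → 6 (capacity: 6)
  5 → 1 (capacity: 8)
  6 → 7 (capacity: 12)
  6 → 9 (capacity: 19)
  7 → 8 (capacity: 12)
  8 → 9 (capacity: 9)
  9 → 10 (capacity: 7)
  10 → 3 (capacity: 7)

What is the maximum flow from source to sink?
Maximum flow = 5

Max flow: 5

Flow assignment:
  0 → 1: 5/6
  1 → 2: 5/16
  2 → 3: 5/5
  3 → 4: 5/10
  4 → 5: 5/6
  5 → 6: 5/6
  6 → 9: 5/19
  9 → 10: 5/7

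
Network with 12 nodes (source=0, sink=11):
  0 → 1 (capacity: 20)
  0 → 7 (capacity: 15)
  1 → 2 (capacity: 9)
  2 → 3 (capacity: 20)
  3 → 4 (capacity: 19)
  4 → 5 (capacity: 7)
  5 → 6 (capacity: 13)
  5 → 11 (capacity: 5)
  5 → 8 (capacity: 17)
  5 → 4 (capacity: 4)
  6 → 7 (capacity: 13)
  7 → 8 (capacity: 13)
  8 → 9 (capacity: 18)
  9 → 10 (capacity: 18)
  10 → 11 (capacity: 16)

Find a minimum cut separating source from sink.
Min cut value = 20, edges: (4,5), (7,8)

Min cut value: 20
Partition: S = [0, 1, 2, 3, 4, 6, 7], T = [5, 8, 9, 10, 11]
Cut edges: (4,5), (7,8)

By max-flow min-cut theorem, max flow = min cut = 20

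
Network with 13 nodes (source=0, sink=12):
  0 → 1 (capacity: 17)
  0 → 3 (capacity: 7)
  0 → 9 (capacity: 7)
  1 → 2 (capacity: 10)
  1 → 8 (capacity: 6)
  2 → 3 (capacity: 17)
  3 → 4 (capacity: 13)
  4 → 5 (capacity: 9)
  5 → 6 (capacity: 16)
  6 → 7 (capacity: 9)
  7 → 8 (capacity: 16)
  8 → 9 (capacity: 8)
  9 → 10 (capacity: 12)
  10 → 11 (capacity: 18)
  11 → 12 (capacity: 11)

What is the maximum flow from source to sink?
Maximum flow = 11

Max flow: 11

Flow assignment:
  0 → 1: 8/17
  0 → 9: 3/7
  1 → 2: 8/10
  2 → 3: 8/17
  3 → 4: 8/13
  4 → 5: 8/9
  5 → 6: 8/16
  6 → 7: 8/9
  7 → 8: 8/16
  8 → 9: 8/8
  9 → 10: 11/12
  10 → 11: 11/18
  11 → 12: 11/11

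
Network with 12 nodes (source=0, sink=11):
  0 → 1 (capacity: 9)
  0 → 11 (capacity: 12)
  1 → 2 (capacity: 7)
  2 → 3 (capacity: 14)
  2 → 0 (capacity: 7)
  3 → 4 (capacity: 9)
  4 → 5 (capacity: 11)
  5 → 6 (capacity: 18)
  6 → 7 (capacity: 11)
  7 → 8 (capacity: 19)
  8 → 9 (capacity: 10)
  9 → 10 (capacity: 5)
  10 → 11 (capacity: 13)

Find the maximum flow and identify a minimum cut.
Max flow = 17, Min cut edges: (0,11), (9,10)

Maximum flow: 17
Minimum cut: (0,11), (9,10)
Partition: S = [0, 1, 2, 3, 4, 5, 6, 7, 8, 9], T = [10, 11]

Max-flow min-cut theorem verified: both equal 17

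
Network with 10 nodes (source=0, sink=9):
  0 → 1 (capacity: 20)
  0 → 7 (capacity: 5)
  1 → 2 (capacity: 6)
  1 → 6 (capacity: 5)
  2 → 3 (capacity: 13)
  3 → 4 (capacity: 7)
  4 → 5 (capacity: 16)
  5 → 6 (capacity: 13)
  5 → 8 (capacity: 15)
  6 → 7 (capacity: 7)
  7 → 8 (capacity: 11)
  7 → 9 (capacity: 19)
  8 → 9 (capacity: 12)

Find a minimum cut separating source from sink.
Min cut value = 16, edges: (0,7), (1,2), (1,6)

Min cut value: 16
Partition: S = [0, 1], T = [2, 3, 4, 5, 6, 7, 8, 9]
Cut edges: (0,7), (1,2), (1,6)

By max-flow min-cut theorem, max flow = min cut = 16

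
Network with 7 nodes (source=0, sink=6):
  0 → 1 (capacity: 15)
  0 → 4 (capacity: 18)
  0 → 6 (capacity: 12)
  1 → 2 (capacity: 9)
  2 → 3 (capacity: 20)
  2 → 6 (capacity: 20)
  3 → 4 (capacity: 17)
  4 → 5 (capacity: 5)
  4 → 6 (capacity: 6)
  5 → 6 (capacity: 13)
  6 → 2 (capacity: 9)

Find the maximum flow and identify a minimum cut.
Max flow = 32, Min cut edges: (0,6), (1,2), (4,5), (4,6)

Maximum flow: 32
Minimum cut: (0,6), (1,2), (4,5), (4,6)
Partition: S = [0, 1, 3, 4], T = [2, 5, 6]

Max-flow min-cut theorem verified: both equal 32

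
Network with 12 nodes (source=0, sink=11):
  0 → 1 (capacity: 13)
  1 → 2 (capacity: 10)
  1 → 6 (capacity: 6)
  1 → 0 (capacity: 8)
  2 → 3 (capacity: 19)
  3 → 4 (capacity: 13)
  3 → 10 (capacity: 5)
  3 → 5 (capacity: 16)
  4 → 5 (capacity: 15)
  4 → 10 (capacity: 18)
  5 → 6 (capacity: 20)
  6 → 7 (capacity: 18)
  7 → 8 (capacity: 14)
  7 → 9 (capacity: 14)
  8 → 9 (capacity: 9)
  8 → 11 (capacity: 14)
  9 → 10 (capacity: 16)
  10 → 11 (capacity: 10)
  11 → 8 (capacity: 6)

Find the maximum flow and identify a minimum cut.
Max flow = 13, Min cut edges: (0,1)

Maximum flow: 13
Minimum cut: (0,1)
Partition: S = [0], T = [1, 2, 3, 4, 5, 6, 7, 8, 9, 10, 11]

Max-flow min-cut theorem verified: both equal 13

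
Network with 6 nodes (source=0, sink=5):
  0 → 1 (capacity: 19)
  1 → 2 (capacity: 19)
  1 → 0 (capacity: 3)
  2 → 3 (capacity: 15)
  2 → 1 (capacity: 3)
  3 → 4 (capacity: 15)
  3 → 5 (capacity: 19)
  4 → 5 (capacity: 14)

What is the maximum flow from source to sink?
Maximum flow = 15

Max flow: 15

Flow assignment:
  0 → 1: 15/19
  1 → 2: 15/19
  2 → 3: 15/15
  3 → 5: 15/19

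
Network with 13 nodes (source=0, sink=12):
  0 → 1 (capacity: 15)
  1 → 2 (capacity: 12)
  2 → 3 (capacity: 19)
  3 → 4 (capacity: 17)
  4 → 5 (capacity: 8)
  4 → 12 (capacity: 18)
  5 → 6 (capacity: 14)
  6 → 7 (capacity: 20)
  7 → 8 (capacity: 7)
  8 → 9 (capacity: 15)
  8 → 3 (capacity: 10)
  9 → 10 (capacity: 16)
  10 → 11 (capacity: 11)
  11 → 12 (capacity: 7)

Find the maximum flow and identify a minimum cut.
Max flow = 12, Min cut edges: (1,2)

Maximum flow: 12
Minimum cut: (1,2)
Partition: S = [0, 1], T = [2, 3, 4, 5, 6, 7, 8, 9, 10, 11, 12]

Max-flow min-cut theorem verified: both equal 12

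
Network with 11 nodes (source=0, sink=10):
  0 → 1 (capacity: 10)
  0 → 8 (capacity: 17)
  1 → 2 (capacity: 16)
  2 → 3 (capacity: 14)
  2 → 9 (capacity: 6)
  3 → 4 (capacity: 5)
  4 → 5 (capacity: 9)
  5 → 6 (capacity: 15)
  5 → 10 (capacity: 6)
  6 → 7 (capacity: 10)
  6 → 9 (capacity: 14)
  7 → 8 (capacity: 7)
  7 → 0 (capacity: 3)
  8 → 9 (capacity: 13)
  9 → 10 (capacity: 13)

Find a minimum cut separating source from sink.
Min cut value = 18, edges: (3,4), (9,10)

Min cut value: 18
Partition: S = [0, 1, 2, 3, 6, 7, 8, 9], T = [4, 5, 10]
Cut edges: (3,4), (9,10)

By max-flow min-cut theorem, max flow = min cut = 18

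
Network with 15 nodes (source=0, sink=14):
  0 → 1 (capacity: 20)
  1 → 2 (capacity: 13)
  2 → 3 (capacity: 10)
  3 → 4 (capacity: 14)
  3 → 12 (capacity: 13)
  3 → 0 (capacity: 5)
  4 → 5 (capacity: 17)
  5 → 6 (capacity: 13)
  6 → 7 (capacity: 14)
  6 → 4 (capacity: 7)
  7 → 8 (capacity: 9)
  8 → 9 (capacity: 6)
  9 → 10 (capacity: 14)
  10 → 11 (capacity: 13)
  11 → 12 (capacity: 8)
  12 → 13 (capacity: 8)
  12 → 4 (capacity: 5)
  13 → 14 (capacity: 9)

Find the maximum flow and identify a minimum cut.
Max flow = 8, Min cut edges: (12,13)

Maximum flow: 8
Minimum cut: (12,13)
Partition: S = [0, 1, 2, 3, 4, 5, 6, 7, 8, 9, 10, 11, 12], T = [13, 14]

Max-flow min-cut theorem verified: both equal 8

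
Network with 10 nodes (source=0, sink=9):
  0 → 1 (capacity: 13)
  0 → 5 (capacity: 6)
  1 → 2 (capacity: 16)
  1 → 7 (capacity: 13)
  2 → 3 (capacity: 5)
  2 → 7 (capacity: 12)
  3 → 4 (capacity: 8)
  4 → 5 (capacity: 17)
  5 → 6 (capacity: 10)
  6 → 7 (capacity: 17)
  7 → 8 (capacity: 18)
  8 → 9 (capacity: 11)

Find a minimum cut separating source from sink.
Min cut value = 11, edges: (8,9)

Min cut value: 11
Partition: S = [0, 1, 2, 3, 4, 5, 6, 7, 8], T = [9]
Cut edges: (8,9)

By max-flow min-cut theorem, max flow = min cut = 11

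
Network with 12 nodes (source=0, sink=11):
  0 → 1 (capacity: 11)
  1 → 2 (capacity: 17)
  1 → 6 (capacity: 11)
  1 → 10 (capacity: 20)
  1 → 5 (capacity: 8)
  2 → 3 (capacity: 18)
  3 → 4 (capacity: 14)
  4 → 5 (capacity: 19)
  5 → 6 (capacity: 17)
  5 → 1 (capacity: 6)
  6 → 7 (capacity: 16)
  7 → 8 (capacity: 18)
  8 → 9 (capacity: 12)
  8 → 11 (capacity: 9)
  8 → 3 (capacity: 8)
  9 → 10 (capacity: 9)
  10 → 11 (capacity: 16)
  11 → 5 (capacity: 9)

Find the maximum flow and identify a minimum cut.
Max flow = 11, Min cut edges: (0,1)

Maximum flow: 11
Minimum cut: (0,1)
Partition: S = [0], T = [1, 2, 3, 4, 5, 6, 7, 8, 9, 10, 11]

Max-flow min-cut theorem verified: both equal 11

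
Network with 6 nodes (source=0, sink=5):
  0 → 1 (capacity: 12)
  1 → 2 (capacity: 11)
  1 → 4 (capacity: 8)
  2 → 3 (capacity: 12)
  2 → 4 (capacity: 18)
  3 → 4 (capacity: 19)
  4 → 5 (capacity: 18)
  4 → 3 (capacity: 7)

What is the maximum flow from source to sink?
Maximum flow = 12

Max flow: 12

Flow assignment:
  0 → 1: 12/12
  1 → 2: 4/11
  1 → 4: 8/8
  2 → 4: 4/18
  4 → 5: 12/18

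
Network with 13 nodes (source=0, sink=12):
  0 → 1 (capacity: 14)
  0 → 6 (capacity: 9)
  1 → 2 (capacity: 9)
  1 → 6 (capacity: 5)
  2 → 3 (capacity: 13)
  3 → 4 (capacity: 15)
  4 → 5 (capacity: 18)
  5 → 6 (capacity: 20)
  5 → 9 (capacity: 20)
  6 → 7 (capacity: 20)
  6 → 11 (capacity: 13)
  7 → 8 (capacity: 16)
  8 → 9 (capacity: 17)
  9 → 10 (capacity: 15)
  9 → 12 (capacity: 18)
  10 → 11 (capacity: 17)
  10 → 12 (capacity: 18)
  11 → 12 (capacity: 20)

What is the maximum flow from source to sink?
Maximum flow = 23

Max flow: 23

Flow assignment:
  0 → 1: 14/14
  0 → 6: 9/9
  1 → 2: 9/9
  1 → 6: 5/5
  2 → 3: 9/13
  3 → 4: 9/15
  4 → 5: 9/18
  5 → 9: 9/20
  6 → 7: 1/20
  6 → 11: 13/13
  7 → 8: 1/16
  8 → 9: 1/17
  9 → 12: 10/18
  11 → 12: 13/20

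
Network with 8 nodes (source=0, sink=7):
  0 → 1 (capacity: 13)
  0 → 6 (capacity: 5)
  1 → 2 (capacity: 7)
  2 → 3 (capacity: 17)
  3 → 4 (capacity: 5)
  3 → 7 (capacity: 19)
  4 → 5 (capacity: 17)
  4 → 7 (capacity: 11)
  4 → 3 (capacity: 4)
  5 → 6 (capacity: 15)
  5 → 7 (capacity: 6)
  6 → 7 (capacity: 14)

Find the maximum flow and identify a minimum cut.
Max flow = 12, Min cut edges: (0,6), (1,2)

Maximum flow: 12
Minimum cut: (0,6), (1,2)
Partition: S = [0, 1], T = [2, 3, 4, 5, 6, 7]

Max-flow min-cut theorem verified: both equal 12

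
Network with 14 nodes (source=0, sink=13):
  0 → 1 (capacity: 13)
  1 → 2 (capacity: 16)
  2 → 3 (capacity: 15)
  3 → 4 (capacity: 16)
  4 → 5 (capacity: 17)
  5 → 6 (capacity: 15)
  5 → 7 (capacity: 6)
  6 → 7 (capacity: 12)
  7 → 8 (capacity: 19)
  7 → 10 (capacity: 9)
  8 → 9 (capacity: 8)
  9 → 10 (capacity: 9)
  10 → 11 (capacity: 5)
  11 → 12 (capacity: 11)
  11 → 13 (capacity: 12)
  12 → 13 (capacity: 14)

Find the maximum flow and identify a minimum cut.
Max flow = 5, Min cut edges: (10,11)

Maximum flow: 5
Minimum cut: (10,11)
Partition: S = [0, 1, 2, 3, 4, 5, 6, 7, 8, 9, 10], T = [11, 12, 13]

Max-flow min-cut theorem verified: both equal 5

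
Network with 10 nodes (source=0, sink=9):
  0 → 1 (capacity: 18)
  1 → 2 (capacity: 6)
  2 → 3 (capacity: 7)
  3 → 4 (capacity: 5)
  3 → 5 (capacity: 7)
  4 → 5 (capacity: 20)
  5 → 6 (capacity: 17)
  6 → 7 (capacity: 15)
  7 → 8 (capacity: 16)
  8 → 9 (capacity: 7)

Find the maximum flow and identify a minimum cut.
Max flow = 6, Min cut edges: (1,2)

Maximum flow: 6
Minimum cut: (1,2)
Partition: S = [0, 1], T = [2, 3, 4, 5, 6, 7, 8, 9]

Max-flow min-cut theorem verified: both equal 6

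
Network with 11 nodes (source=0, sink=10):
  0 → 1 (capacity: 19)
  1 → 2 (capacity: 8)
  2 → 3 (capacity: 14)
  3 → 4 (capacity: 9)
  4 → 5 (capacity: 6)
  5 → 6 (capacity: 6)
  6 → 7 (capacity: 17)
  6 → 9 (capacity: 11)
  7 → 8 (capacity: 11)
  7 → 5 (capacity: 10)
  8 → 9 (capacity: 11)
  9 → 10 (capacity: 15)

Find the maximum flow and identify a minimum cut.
Max flow = 6, Min cut edges: (5,6)

Maximum flow: 6
Minimum cut: (5,6)
Partition: S = [0, 1, 2, 3, 4, 5], T = [6, 7, 8, 9, 10]

Max-flow min-cut theorem verified: both equal 6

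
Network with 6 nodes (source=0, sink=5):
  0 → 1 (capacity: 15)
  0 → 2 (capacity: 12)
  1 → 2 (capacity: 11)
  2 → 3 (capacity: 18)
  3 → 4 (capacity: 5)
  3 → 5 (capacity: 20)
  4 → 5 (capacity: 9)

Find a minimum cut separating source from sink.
Min cut value = 18, edges: (2,3)

Min cut value: 18
Partition: S = [0, 1, 2], T = [3, 4, 5]
Cut edges: (2,3)

By max-flow min-cut theorem, max flow = min cut = 18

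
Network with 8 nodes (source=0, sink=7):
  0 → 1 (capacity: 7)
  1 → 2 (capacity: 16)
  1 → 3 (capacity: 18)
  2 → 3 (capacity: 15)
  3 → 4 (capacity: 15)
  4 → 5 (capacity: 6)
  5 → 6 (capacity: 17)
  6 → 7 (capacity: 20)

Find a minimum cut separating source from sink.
Min cut value = 6, edges: (4,5)

Min cut value: 6
Partition: S = [0, 1, 2, 3, 4], T = [5, 6, 7]
Cut edges: (4,5)

By max-flow min-cut theorem, max flow = min cut = 6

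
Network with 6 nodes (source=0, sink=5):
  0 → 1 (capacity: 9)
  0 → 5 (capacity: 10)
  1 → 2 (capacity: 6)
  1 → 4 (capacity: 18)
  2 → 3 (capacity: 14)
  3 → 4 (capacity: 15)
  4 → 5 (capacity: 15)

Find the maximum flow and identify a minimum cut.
Max flow = 19, Min cut edges: (0,1), (0,5)

Maximum flow: 19
Minimum cut: (0,1), (0,5)
Partition: S = [0], T = [1, 2, 3, 4, 5]

Max-flow min-cut theorem verified: both equal 19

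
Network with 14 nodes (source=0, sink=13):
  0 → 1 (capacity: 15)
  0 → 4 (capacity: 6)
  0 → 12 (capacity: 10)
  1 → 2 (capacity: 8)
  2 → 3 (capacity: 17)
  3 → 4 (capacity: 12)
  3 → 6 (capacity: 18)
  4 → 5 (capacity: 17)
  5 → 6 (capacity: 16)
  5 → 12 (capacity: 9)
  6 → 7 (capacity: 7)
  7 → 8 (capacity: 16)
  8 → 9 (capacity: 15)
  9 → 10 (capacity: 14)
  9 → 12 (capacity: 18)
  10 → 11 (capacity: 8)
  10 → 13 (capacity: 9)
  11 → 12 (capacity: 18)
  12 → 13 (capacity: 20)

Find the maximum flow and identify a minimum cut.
Max flow = 24, Min cut edges: (0,4), (0,12), (1,2)

Maximum flow: 24
Minimum cut: (0,4), (0,12), (1,2)
Partition: S = [0, 1], T = [2, 3, 4, 5, 6, 7, 8, 9, 10, 11, 12, 13]

Max-flow min-cut theorem verified: both equal 24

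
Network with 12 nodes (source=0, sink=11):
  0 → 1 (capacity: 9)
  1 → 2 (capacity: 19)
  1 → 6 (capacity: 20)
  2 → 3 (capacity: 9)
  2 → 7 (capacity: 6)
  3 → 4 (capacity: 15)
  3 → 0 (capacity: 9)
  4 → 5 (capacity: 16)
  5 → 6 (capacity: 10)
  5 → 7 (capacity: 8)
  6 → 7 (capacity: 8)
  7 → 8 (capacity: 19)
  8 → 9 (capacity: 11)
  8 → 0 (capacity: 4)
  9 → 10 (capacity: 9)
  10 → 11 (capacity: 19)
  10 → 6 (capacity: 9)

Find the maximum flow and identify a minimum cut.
Max flow = 9, Min cut edges: (9,10)

Maximum flow: 9
Minimum cut: (9,10)
Partition: S = [0, 1, 2, 3, 4, 5, 6, 7, 8, 9], T = [10, 11]

Max-flow min-cut theorem verified: both equal 9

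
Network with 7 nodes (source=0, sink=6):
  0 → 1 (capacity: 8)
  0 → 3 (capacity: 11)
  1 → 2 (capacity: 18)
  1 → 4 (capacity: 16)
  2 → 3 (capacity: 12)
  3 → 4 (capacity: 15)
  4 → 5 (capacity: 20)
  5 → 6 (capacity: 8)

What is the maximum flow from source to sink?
Maximum flow = 8

Max flow: 8

Flow assignment:
  0 → 3: 8/11
  3 → 4: 8/15
  4 → 5: 8/20
  5 → 6: 8/8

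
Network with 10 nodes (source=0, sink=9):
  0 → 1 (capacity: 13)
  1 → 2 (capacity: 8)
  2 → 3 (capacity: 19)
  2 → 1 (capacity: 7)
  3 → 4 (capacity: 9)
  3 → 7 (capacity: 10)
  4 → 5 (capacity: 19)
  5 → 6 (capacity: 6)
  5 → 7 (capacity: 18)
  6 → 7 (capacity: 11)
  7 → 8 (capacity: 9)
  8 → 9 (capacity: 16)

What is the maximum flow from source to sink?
Maximum flow = 8

Max flow: 8

Flow assignment:
  0 → 1: 8/13
  1 → 2: 8/8
  2 → 3: 8/19
  3 → 7: 8/10
  7 → 8: 8/9
  8 → 9: 8/16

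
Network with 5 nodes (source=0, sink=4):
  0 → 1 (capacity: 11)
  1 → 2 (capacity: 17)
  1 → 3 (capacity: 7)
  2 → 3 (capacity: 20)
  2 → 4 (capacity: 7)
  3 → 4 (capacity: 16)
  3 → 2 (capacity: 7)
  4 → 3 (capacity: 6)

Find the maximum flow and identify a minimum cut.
Max flow = 11, Min cut edges: (0,1)

Maximum flow: 11
Minimum cut: (0,1)
Partition: S = [0], T = [1, 2, 3, 4]

Max-flow min-cut theorem verified: both equal 11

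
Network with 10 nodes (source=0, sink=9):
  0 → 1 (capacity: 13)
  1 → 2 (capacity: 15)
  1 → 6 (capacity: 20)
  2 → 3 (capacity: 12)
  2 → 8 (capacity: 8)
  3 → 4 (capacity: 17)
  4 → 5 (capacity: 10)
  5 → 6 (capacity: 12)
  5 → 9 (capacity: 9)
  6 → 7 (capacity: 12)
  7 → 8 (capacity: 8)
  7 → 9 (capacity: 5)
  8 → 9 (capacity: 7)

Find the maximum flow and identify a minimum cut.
Max flow = 13, Min cut edges: (0,1)

Maximum flow: 13
Minimum cut: (0,1)
Partition: S = [0], T = [1, 2, 3, 4, 5, 6, 7, 8, 9]

Max-flow min-cut theorem verified: both equal 13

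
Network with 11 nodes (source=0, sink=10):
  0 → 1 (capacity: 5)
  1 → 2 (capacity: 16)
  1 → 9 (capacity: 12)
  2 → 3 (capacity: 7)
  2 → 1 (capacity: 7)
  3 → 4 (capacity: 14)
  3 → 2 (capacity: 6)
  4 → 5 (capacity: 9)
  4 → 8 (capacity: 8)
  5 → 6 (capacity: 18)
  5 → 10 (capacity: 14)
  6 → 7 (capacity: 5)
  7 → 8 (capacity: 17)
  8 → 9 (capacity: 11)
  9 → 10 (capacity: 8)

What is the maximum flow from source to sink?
Maximum flow = 5

Max flow: 5

Flow assignment:
  0 → 1: 5/5
  1 → 9: 5/12
  9 → 10: 5/8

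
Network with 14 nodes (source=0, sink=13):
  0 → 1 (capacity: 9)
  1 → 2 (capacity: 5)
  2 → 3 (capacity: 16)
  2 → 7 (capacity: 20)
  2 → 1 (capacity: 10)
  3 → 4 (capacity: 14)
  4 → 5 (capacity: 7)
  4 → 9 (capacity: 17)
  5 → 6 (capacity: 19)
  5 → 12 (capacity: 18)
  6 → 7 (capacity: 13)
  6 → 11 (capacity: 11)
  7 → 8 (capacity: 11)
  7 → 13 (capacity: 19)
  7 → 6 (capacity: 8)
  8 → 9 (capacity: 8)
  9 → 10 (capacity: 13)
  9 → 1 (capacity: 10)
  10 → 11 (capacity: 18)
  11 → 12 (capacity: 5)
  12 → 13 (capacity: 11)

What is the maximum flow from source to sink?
Maximum flow = 5

Max flow: 5

Flow assignment:
  0 → 1: 5/9
  1 → 2: 5/5
  2 → 7: 5/20
  7 → 13: 5/19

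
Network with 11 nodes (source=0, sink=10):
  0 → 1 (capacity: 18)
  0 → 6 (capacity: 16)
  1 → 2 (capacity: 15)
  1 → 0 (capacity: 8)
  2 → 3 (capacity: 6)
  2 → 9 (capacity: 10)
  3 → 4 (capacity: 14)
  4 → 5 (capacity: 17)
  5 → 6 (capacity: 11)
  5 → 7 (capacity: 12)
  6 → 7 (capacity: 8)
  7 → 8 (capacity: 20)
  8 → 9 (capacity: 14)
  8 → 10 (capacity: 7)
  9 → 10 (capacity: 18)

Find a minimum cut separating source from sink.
Min cut value = 23, edges: (1,2), (6,7)

Min cut value: 23
Partition: S = [0, 1, 6], T = [2, 3, 4, 5, 7, 8, 9, 10]
Cut edges: (1,2), (6,7)

By max-flow min-cut theorem, max flow = min cut = 23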